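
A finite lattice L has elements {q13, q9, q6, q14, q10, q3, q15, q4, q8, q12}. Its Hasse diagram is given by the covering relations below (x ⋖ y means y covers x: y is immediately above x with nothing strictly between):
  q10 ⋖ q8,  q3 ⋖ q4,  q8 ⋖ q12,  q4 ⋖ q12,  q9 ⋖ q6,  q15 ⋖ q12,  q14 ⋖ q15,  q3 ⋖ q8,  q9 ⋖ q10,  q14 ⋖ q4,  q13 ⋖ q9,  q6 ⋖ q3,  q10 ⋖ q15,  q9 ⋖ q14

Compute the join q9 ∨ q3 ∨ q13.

Common upper bounds of {q9, q3, q13}: q12, q3, q4, q8.
The least among these is q3.

q3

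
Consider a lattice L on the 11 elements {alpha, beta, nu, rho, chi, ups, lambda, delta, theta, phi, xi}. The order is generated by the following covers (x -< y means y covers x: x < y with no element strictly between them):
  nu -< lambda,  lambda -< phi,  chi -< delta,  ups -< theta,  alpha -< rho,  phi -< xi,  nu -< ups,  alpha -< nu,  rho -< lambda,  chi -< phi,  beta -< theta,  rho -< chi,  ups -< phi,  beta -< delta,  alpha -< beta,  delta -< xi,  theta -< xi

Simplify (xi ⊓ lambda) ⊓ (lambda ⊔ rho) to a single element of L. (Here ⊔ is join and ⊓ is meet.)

lambda

xi ∧ lambda = lambda
lambda ∨ rho = lambda
lambda ∧ lambda = lambda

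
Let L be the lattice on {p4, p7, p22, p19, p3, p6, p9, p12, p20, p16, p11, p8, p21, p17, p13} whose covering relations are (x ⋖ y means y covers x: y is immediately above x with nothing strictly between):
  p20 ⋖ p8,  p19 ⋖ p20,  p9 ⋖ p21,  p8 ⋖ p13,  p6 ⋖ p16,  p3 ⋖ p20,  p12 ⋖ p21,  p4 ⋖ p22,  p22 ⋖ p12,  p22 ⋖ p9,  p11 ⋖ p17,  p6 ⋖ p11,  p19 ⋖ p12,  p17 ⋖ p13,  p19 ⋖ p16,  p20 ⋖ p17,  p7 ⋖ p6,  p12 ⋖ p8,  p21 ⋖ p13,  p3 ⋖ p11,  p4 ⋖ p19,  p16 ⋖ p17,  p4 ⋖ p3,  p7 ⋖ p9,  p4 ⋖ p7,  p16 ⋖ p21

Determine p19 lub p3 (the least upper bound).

Common upper bounds of {p19, p3}: p13, p17, p20, p8.
The least among these is p20.

p20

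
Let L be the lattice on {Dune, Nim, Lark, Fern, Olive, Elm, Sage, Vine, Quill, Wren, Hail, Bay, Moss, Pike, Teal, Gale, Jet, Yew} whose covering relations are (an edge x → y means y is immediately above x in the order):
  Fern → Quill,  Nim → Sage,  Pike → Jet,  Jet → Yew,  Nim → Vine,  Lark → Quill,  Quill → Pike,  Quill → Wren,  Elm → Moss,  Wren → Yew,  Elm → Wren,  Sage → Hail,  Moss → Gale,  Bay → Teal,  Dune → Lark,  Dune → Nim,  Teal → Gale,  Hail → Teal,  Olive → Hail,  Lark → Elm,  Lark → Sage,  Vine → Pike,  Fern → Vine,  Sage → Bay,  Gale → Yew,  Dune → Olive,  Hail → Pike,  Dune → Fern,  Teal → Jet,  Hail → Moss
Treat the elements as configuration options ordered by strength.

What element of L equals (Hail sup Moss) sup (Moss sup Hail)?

Moss

Hail ∨ Moss = Moss
Moss ∨ Hail = Moss
Moss ∨ Moss = Moss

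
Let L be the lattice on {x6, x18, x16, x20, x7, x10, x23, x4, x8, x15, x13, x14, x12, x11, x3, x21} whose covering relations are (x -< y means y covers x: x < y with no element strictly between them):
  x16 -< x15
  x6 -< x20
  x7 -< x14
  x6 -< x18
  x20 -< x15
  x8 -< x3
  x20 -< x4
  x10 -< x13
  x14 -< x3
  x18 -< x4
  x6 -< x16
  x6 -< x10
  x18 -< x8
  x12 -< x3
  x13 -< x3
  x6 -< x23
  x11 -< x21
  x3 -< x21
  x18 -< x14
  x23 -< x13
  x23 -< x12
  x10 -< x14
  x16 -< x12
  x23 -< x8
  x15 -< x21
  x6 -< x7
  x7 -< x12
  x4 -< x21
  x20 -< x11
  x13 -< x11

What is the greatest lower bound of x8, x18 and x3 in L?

Common lower bounds of {x8, x18, x3}: x18, x6.
The greatest among these is x18.

x18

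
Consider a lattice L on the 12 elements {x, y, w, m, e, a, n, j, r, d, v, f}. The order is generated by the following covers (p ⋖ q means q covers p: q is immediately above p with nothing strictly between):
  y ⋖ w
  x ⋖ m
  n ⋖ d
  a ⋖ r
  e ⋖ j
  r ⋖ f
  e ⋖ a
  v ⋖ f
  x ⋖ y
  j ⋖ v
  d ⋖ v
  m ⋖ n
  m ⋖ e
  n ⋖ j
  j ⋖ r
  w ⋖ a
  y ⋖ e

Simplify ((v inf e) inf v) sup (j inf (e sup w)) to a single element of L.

v ∧ e = e
e ∧ v = e
e ∨ w = a
j ∧ a = e
e ∨ e = e

e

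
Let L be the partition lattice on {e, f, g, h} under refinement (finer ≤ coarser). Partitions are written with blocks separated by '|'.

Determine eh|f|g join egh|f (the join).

egh|f

Common upper bounds of {eh|f|g, egh|f}: efgh, egh|f.
The least among these is egh|f.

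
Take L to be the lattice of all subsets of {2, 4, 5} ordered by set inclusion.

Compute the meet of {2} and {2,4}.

{2}

Under ⊆, meet is intersection: {2} ∩ {2,4} = {2}.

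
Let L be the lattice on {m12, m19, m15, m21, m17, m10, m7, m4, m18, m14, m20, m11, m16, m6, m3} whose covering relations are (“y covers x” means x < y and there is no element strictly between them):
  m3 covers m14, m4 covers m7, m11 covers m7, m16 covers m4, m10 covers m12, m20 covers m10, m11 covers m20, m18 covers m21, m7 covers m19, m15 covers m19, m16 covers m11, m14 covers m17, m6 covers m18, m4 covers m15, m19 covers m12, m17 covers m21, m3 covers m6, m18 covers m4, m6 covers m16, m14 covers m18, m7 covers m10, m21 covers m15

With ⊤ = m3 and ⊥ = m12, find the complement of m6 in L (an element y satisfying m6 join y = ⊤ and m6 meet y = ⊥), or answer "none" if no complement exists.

For every candidate y, either m6 ∨ y ≠ m3 or m6 ∧ y ≠ m12; no complement exists.

none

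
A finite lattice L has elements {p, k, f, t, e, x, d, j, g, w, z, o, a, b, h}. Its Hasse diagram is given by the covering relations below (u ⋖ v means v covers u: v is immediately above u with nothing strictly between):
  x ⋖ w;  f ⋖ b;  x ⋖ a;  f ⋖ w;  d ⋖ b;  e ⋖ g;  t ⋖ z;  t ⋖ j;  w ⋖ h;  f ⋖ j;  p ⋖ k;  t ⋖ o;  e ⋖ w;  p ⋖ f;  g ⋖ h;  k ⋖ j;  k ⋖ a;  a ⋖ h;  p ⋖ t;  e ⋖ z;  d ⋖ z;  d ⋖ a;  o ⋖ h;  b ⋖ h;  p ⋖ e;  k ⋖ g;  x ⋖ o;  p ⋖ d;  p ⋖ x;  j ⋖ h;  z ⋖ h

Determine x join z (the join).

h

Common upper bounds of {x, z}: h.
The least among these is h.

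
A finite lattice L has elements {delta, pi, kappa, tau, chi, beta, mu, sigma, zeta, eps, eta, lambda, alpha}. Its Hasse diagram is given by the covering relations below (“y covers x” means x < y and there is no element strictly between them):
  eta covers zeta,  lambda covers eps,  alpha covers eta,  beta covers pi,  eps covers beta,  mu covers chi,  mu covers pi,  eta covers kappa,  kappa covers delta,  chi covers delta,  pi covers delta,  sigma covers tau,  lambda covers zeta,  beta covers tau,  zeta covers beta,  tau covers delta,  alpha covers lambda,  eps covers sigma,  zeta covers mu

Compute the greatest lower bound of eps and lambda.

eps

Common lower bounds of {eps, lambda}: beta, delta, eps, pi, sigma, tau.
The greatest among these is eps.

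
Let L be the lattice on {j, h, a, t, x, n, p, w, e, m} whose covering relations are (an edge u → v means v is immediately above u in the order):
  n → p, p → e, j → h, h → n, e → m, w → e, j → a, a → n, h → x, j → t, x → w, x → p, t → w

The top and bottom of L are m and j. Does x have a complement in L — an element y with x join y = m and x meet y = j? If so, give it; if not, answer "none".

For every candidate y, either x ∨ y ≠ m or x ∧ y ≠ j; no complement exists.

none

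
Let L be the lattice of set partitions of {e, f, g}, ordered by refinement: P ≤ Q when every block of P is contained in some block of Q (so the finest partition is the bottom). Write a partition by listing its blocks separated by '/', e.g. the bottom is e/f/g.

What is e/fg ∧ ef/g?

e/f/g

The meet (common refinement) of e/fg and ef/g intersects blocks pairwise, giving e/f/g.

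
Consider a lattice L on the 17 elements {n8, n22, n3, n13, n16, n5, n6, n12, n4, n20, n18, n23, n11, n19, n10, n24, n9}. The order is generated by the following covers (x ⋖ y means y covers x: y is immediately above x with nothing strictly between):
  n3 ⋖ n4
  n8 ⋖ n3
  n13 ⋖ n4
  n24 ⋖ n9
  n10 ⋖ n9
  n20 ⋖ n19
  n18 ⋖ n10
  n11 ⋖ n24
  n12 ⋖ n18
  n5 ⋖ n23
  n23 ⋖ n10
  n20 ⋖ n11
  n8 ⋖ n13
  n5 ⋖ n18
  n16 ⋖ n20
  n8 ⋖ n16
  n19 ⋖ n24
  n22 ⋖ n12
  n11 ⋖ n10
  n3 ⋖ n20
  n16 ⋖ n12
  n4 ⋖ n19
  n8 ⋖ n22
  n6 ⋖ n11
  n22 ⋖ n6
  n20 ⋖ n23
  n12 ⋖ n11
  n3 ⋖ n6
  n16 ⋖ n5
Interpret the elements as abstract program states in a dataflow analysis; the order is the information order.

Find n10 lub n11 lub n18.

Common upper bounds of {n10, n11, n18}: n10, n9.
The least among these is n10.

n10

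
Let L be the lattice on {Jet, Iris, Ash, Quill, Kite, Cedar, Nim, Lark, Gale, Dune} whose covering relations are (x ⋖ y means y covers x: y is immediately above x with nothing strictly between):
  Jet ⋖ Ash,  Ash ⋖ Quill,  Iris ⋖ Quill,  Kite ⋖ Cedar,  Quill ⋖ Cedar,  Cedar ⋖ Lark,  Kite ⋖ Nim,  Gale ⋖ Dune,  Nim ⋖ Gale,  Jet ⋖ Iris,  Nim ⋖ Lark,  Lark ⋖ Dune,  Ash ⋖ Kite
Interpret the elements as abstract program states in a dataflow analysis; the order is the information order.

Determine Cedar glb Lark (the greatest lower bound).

Cedar

Common lower bounds of {Cedar, Lark}: Ash, Cedar, Iris, Jet, Kite, Quill.
The greatest among these is Cedar.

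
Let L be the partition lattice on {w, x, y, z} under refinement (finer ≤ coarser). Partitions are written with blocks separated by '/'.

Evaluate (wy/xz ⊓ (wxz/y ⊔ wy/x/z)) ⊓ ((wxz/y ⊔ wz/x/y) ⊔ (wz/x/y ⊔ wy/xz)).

wxz/y ∨ wy/x/z = wxyz
wy/xz ∧ wxyz = wy/xz
wxz/y ∨ wz/x/y = wxz/y
wz/x/y ∨ wy/xz = wxyz
wxz/y ∨ wxyz = wxyz
wy/xz ∧ wxyz = wy/xz

wy/xz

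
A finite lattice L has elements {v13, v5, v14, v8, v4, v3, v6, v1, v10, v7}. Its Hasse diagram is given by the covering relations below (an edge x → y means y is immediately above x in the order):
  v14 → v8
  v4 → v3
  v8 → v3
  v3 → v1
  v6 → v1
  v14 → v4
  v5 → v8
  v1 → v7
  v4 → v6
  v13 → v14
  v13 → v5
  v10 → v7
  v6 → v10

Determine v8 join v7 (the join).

v7

Common upper bounds of {v8, v7}: v7.
The least among these is v7.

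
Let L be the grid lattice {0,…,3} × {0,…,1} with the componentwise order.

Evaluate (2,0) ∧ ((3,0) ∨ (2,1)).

(3,0) ∨ (2,1) = (3,1)
(2,0) ∧ (3,1) = (2,0)

(2,0)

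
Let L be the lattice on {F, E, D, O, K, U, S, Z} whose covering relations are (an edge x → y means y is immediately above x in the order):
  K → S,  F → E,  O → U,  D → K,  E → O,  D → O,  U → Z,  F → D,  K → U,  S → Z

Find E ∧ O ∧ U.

E

Common lower bounds of {E, O, U}: E, F.
The greatest among these is E.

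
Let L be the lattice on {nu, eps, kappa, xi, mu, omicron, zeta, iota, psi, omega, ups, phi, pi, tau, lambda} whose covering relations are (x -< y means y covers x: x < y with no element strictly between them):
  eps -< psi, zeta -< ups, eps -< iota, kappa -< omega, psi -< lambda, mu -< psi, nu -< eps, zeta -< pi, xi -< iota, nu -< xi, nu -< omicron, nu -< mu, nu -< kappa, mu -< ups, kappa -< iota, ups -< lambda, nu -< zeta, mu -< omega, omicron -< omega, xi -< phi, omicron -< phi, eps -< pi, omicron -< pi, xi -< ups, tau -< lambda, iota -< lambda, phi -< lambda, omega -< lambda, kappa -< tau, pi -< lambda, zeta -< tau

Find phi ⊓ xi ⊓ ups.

Common lower bounds of {phi, xi, ups}: nu, xi.
The greatest among these is xi.

xi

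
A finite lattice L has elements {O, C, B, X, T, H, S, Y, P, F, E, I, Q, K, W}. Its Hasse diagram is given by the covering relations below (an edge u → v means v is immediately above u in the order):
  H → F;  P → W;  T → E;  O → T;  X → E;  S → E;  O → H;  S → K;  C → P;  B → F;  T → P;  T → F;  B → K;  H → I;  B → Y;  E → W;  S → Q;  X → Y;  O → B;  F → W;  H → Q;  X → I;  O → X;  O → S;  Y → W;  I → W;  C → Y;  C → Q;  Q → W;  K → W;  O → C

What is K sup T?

W

Common upper bounds of {K, T}: W.
The least among these is W.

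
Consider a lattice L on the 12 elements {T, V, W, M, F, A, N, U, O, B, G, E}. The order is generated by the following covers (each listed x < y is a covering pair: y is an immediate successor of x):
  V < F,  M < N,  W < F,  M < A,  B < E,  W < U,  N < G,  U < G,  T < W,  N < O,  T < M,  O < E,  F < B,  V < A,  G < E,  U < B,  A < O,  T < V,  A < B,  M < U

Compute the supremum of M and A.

A

Common upper bounds of {M, A}: A, B, E, O.
The least among these is A.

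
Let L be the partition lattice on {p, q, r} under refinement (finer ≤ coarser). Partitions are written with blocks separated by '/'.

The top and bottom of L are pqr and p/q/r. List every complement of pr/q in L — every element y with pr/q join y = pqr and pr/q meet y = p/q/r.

Need y with pr/q ∨ y = pqr and pr/q ∧ y = p/q/r.
Checking each element gives: p/qr, pq/r.

p/qr, pq/r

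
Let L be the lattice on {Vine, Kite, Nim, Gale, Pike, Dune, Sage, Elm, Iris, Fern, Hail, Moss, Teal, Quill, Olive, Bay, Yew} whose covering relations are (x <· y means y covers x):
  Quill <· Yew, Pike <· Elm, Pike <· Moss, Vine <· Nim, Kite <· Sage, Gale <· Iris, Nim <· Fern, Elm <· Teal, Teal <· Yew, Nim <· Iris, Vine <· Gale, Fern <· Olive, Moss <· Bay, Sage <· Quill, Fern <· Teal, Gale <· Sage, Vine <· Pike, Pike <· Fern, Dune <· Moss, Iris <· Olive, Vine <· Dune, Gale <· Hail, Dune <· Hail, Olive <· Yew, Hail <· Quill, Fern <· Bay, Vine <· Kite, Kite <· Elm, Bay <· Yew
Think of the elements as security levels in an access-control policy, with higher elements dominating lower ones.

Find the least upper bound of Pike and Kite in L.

Common upper bounds of {Pike, Kite}: Elm, Teal, Yew.
The least among these is Elm.

Elm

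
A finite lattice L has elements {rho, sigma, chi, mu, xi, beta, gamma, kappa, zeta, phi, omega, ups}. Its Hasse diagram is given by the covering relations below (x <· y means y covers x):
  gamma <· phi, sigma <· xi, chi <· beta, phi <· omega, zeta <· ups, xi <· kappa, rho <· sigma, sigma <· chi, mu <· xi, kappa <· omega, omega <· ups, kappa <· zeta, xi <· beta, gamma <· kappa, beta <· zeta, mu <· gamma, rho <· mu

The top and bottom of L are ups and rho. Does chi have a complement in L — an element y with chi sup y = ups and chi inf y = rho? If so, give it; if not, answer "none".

phi

Need y with chi ∨ y = ups and chi ∧ y = rho.
Checking each element gives: phi.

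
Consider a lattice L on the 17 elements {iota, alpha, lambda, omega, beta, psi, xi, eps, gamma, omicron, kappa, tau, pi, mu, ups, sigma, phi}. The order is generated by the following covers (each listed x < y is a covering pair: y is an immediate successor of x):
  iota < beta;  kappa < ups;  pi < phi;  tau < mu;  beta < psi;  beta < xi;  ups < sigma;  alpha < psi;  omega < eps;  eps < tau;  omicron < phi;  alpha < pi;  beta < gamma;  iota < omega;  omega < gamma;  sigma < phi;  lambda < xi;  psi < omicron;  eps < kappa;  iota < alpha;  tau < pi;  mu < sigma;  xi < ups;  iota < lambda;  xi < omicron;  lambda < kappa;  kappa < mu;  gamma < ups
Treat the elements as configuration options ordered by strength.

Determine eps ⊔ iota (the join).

eps

Common upper bounds of {eps, iota}: eps, kappa, mu, phi, pi, sigma, tau, ups.
The least among these is eps.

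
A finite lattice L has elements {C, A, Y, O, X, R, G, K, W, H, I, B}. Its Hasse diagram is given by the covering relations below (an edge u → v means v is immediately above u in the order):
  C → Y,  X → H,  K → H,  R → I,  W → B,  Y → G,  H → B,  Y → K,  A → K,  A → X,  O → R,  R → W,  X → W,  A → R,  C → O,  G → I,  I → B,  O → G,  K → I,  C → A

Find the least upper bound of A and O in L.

Common upper bounds of {A, O}: B, I, R, W.
The least among these is R.

R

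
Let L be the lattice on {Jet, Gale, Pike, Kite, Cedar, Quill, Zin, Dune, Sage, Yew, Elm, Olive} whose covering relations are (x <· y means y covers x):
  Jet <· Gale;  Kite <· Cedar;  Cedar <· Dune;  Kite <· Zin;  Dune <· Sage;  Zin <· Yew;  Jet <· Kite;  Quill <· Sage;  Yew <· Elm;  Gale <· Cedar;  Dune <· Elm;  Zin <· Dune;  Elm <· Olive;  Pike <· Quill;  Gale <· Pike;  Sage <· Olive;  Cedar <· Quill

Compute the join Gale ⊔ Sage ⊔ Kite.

Sage

Common upper bounds of {Gale, Sage, Kite}: Olive, Sage.
The least among these is Sage.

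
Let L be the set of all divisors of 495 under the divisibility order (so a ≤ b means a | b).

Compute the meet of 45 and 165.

In the divisibility order, the meet is the greatest common divisor: gcd(45, 165) = 15.

15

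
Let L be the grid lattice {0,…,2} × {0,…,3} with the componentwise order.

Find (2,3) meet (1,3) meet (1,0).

Common lower bounds of {(2,3), (1,3), (1,0)}: (0,0), (1,0).
The greatest among these is (1,0).

(1,0)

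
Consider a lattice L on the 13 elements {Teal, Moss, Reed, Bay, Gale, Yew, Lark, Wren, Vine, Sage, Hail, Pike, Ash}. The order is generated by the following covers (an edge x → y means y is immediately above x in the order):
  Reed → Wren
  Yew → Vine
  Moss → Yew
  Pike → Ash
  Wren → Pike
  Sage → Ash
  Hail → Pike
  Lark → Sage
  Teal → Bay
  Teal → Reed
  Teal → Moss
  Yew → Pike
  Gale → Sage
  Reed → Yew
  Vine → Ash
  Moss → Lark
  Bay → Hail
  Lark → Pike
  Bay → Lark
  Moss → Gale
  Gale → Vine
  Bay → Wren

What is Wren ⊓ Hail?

Common lower bounds of {Wren, Hail}: Bay, Teal.
The greatest among these is Bay.

Bay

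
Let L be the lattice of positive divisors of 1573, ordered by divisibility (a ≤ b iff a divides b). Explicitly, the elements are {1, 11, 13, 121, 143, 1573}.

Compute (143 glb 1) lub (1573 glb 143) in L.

143

143 ∧ 1 = 1
1573 ∧ 143 = 143
1 ∨ 143 = 143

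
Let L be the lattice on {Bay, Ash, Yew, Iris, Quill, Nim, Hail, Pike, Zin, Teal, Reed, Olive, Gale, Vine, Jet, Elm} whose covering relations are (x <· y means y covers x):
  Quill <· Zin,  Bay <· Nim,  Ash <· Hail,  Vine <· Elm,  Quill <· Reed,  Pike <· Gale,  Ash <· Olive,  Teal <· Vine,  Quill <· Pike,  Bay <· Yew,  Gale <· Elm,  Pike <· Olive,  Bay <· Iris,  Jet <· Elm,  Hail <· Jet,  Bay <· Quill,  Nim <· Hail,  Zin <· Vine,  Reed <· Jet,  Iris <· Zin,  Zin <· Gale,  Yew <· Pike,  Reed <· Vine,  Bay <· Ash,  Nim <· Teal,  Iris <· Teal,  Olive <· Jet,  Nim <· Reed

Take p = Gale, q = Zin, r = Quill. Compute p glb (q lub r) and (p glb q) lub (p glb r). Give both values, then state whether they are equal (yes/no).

Zin; Zin; yes

q lub r = Zin, so p glb (q lub r) = Gale glb Zin = Zin.
p glb q = Zin and p glb r = Quill, so (p glb q) lub (p glb r) = Zin lub Quill = Zin.
Equal: yes.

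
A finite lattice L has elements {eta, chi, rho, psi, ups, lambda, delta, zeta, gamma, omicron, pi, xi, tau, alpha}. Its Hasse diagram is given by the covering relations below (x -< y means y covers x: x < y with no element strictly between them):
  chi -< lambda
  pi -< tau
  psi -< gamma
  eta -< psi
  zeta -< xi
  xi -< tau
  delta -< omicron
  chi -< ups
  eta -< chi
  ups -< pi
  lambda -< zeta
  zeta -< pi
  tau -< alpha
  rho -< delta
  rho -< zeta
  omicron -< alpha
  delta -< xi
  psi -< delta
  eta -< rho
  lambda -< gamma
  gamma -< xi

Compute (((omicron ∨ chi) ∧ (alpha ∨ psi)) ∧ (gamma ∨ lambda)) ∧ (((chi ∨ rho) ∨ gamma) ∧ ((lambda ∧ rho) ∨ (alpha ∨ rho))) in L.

gamma

omicron ∨ chi = alpha
alpha ∨ psi = alpha
alpha ∧ alpha = alpha
gamma ∨ lambda = gamma
alpha ∧ gamma = gamma
chi ∨ rho = zeta
zeta ∨ gamma = xi
lambda ∧ rho = eta
alpha ∨ rho = alpha
eta ∨ alpha = alpha
xi ∧ alpha = xi
gamma ∧ xi = gamma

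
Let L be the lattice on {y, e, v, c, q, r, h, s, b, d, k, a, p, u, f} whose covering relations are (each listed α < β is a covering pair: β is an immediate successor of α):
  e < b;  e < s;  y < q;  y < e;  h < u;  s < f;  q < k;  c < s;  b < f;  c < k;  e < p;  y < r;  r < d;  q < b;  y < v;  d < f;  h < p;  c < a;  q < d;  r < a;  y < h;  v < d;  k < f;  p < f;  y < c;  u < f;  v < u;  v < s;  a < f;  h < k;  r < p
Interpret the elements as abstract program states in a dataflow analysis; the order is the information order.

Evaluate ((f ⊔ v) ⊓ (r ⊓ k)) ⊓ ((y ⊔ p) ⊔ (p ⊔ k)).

y

f ∨ v = f
r ∧ k = y
f ∧ y = y
y ∨ p = p
p ∨ k = f
p ∨ f = f
y ∧ f = y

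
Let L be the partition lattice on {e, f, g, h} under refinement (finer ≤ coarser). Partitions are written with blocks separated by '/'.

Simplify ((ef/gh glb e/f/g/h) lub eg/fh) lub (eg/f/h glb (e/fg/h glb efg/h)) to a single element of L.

eg/fh

ef/gh ∧ e/f/g/h = e/f/g/h
e/f/g/h ∨ eg/fh = eg/fh
e/fg/h ∧ efg/h = e/fg/h
eg/f/h ∧ e/fg/h = e/f/g/h
eg/fh ∨ e/f/g/h = eg/fh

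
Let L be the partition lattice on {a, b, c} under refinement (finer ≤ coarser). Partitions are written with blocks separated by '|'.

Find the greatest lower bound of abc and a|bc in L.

The meet (common refinement) of abc and a|bc intersects blocks pairwise, giving a|bc.

a|bc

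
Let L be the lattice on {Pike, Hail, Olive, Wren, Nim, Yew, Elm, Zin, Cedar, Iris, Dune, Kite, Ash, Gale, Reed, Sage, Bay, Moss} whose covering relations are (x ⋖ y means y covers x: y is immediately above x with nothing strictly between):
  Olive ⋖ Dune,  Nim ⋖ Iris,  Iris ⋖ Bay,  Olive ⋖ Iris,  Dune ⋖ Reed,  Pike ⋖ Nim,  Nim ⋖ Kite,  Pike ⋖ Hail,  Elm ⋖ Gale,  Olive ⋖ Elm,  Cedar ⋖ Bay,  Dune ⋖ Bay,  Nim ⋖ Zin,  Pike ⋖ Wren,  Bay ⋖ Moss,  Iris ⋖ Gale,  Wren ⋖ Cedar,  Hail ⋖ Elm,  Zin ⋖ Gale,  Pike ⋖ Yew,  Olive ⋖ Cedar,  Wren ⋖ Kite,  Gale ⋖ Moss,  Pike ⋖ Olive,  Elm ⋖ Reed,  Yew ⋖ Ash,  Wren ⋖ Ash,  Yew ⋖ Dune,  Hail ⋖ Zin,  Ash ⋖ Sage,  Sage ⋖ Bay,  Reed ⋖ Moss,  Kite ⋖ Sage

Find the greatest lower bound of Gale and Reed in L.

Common lower bounds of {Gale, Reed}: Elm, Hail, Olive, Pike.
The greatest among these is Elm.

Elm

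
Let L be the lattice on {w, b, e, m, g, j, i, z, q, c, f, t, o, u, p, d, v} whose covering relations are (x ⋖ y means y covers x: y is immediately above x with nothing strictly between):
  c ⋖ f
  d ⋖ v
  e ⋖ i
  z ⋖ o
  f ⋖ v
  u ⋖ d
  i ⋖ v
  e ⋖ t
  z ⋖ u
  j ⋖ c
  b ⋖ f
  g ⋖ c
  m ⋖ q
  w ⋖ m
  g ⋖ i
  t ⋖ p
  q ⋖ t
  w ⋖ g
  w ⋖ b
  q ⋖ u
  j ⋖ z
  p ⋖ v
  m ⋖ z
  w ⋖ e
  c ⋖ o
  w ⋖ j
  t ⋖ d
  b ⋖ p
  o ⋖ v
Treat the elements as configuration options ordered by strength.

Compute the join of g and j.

Common upper bounds of {g, j}: c, f, o, v.
The least among these is c.

c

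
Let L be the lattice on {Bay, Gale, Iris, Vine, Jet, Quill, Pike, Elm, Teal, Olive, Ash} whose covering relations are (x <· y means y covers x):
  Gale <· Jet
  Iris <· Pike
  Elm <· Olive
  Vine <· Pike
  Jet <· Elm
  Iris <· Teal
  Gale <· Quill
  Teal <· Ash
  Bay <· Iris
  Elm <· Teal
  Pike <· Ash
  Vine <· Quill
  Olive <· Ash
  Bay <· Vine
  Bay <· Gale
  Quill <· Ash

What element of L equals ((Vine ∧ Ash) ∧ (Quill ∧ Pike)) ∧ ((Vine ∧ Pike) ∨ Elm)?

Vine ∧ Ash = Vine
Quill ∧ Pike = Vine
Vine ∧ Vine = Vine
Vine ∧ Pike = Vine
Vine ∨ Elm = Ash
Vine ∧ Ash = Vine

Vine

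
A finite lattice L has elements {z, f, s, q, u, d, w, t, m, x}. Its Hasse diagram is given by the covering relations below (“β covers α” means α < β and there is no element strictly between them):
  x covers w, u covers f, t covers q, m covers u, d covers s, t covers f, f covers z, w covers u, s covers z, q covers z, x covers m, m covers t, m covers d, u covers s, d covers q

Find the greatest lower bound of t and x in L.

Common lower bounds of {t, x}: f, q, t, z.
The greatest among these is t.

t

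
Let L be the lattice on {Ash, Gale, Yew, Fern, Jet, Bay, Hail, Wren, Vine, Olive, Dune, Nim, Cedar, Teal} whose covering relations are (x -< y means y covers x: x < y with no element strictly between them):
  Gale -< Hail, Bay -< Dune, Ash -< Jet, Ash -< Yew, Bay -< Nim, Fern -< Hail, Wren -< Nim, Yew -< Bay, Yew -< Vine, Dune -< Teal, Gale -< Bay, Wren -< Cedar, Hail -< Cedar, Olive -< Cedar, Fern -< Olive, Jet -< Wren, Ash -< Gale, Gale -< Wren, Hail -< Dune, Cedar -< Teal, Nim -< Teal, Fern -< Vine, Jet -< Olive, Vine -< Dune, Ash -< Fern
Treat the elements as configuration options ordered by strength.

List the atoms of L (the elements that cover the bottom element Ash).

Fern, Gale, Jet, Yew

The atoms are exactly the elements that cover Ash: Fern, Gale, Jet, Yew.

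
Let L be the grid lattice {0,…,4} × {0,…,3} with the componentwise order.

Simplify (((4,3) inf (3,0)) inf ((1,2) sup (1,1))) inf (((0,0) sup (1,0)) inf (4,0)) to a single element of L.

(4,3) ∧ (3,0) = (3,0)
(1,2) ∨ (1,1) = (1,2)
(3,0) ∧ (1,2) = (1,0)
(0,0) ∨ (1,0) = (1,0)
(1,0) ∧ (4,0) = (1,0)
(1,0) ∧ (1,0) = (1,0)

(1,0)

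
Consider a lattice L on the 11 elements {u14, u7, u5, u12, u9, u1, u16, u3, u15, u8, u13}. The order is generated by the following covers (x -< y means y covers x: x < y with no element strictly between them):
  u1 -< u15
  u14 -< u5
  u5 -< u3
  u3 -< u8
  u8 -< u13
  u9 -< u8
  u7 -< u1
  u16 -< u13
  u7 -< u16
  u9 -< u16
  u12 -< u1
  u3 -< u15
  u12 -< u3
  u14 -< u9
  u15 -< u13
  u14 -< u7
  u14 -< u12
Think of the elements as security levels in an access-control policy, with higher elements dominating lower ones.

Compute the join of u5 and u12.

Common upper bounds of {u5, u12}: u13, u15, u3, u8.
The least among these is u3.

u3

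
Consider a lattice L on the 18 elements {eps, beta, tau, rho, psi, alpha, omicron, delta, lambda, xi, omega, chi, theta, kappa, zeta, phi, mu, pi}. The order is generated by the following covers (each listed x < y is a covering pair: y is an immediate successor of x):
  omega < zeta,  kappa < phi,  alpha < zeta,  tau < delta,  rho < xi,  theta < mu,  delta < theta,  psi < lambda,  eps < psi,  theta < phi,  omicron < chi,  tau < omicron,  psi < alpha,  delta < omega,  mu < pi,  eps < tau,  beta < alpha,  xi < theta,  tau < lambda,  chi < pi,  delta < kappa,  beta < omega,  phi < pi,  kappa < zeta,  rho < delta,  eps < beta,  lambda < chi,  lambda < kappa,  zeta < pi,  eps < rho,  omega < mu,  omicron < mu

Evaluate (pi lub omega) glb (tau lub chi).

pi ∨ omega = pi
tau ∨ chi = chi
pi ∧ chi = chi

chi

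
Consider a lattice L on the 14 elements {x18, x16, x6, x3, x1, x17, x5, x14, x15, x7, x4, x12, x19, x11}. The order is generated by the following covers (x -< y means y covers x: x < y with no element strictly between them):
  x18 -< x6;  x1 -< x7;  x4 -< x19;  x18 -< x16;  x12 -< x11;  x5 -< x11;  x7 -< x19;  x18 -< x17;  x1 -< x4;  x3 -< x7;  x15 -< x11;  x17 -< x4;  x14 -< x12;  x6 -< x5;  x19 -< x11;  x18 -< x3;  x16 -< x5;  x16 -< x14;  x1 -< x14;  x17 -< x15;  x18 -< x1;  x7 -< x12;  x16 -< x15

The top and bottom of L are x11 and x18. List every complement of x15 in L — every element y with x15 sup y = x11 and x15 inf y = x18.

x1, x3, x6, x7

Need y with x15 ∨ y = x11 and x15 ∧ y = x18.
Checking each element gives: x1, x3, x6, x7.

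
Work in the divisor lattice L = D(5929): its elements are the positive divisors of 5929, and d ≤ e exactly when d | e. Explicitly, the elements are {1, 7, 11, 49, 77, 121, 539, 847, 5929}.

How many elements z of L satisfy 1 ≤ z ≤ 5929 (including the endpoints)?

The interval [1, 5929] = {1, 11, 121, 49, 539, 5929, 7, 77, 847}, which has 9 elements.

9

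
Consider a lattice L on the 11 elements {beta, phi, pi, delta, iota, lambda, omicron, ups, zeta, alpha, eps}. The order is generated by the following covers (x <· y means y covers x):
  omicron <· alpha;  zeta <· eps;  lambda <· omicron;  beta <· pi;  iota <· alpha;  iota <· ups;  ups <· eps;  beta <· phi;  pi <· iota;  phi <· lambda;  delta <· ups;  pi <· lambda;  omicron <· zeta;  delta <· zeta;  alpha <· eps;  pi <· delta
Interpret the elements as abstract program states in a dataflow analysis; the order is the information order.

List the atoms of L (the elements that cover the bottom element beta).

phi, pi

The atoms are exactly the elements that cover beta: phi, pi.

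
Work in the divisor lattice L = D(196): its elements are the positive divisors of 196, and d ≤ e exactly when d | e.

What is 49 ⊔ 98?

98

Common upper bounds of {49, 98}: 196, 98.
The least among these is 98.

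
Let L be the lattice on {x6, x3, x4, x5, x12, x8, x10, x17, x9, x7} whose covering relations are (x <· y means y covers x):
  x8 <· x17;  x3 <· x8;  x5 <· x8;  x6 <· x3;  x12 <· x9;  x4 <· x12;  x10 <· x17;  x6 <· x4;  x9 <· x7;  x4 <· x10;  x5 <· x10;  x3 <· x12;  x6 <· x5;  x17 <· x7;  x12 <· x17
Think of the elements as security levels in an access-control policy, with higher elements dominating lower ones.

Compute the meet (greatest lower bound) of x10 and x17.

Common lower bounds of {x10, x17}: x10, x4, x5, x6.
The greatest among these is x10.

x10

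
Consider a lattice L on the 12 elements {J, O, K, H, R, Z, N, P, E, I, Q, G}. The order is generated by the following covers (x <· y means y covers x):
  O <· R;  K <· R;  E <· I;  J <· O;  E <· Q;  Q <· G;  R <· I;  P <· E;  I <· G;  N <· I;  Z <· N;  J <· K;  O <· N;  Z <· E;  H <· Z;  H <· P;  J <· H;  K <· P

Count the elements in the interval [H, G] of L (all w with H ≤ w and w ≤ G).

8

The interval [H, G] = {E, G, H, I, N, P, Q, Z}, which has 8 elements.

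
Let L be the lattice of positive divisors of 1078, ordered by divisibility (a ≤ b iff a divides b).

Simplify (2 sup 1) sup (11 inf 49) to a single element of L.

2 ∨ 1 = 2
11 ∧ 49 = 1
2 ∨ 1 = 2

2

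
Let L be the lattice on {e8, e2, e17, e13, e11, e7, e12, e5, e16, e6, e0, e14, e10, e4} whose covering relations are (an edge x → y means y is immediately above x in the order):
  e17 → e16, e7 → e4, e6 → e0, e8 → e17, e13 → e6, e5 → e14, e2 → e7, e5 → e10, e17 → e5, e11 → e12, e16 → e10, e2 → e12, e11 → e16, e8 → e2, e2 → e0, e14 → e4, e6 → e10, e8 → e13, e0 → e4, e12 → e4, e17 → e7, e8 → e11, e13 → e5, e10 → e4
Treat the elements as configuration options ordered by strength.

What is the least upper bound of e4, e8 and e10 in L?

Common upper bounds of {e4, e8, e10}: e4.
The least among these is e4.

e4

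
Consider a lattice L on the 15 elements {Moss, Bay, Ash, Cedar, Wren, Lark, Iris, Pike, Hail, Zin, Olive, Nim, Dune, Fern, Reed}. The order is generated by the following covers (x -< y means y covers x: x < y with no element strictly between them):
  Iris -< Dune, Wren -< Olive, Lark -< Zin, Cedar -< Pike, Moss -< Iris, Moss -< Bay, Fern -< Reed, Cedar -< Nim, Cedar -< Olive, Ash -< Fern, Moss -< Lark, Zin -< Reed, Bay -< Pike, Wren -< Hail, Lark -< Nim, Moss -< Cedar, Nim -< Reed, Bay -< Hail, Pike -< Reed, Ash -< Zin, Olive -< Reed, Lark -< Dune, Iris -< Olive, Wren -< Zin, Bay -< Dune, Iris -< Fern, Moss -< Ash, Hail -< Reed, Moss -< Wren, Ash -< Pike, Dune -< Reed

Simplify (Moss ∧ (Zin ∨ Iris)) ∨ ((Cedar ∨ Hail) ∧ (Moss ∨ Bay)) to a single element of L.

Zin ∨ Iris = Reed
Moss ∧ Reed = Moss
Cedar ∨ Hail = Reed
Moss ∨ Bay = Bay
Reed ∧ Bay = Bay
Moss ∨ Bay = Bay

Bay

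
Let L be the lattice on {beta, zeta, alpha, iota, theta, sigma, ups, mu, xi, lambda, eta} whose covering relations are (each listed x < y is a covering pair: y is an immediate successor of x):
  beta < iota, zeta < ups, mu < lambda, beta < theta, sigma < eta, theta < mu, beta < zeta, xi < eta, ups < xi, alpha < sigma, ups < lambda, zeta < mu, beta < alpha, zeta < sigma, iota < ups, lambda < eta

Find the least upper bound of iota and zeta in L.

ups

Common upper bounds of {iota, zeta}: eta, lambda, ups, xi.
The least among these is ups.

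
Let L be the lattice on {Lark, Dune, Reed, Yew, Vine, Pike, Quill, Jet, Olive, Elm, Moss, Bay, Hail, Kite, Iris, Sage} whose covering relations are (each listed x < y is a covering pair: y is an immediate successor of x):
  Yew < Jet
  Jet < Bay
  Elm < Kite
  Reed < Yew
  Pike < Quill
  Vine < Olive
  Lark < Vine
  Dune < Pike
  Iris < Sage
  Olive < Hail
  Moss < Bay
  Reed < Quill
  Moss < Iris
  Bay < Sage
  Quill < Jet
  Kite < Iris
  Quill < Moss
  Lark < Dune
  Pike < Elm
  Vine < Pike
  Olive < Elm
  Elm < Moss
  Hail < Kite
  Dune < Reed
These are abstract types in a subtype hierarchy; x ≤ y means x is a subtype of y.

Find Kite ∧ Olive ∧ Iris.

Olive

Common lower bounds of {Kite, Olive, Iris}: Lark, Olive, Vine.
The greatest among these is Olive.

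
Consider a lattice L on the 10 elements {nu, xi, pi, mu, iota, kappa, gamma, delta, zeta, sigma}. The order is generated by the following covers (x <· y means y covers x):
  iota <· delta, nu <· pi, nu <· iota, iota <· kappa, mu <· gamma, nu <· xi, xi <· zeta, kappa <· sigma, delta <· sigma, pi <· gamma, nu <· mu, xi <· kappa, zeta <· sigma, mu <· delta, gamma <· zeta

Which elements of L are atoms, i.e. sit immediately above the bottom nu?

The atoms are exactly the elements that cover nu: iota, mu, pi, xi.

iota, mu, pi, xi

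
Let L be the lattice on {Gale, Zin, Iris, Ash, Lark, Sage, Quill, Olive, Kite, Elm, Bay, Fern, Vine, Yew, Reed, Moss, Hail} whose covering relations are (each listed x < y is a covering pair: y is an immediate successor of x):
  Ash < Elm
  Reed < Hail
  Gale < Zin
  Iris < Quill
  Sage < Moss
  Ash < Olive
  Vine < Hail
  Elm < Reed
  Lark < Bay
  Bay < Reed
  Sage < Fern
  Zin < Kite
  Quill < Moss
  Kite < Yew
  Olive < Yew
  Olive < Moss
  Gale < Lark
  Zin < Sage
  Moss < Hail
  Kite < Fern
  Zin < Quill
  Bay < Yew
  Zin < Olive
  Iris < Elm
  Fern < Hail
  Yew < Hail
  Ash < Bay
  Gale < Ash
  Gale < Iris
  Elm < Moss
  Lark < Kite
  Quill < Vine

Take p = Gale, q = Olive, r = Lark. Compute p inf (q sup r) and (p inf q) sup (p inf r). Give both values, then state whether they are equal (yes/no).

Gale; Gale; yes

q sup r = Yew, so p inf (q sup r) = Gale inf Yew = Gale.
p inf q = Gale and p inf r = Gale, so (p inf q) sup (p inf r) = Gale sup Gale = Gale.
Equal: yes.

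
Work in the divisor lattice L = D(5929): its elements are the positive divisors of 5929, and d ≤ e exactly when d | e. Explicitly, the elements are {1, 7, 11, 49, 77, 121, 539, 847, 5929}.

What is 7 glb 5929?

7

In the divisibility order, the meet is the greatest common divisor: gcd(7, 5929) = 7.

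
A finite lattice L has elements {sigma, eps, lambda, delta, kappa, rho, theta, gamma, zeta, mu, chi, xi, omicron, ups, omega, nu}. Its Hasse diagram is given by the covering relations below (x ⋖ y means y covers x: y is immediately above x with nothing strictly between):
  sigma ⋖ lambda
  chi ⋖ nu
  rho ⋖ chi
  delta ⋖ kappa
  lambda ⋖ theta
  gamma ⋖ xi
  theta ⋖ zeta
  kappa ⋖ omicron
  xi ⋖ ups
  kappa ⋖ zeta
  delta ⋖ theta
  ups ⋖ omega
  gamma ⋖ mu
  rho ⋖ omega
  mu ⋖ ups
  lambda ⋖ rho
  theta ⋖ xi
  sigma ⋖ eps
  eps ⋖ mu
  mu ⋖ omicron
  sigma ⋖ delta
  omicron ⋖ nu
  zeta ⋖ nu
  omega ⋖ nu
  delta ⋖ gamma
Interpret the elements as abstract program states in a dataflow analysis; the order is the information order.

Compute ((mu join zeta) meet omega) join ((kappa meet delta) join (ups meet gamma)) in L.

omega

mu ∨ zeta = nu
nu ∧ omega = omega
kappa ∧ delta = delta
ups ∧ gamma = gamma
delta ∨ gamma = gamma
omega ∨ gamma = omega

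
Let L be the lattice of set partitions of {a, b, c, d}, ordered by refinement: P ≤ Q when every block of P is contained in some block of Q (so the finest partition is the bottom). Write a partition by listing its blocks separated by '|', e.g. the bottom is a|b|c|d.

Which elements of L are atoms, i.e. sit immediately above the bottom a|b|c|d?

The atoms are exactly the elements that cover a|b|c|d: ab|c|d, ac|b|d, ad|b|c, a|bc|d, a|bd|c, a|b|cd.

ab|c|d, ac|b|d, ad|b|c, a|bc|d, a|bd|c, a|b|cd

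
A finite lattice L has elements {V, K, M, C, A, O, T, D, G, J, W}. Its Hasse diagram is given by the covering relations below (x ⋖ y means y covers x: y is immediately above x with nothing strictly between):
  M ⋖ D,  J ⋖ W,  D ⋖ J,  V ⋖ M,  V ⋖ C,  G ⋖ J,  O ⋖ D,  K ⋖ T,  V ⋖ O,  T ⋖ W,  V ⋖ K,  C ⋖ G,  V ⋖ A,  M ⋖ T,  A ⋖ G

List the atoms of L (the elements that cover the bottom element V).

A, C, K, M, O

The atoms are exactly the elements that cover V: A, C, K, M, O.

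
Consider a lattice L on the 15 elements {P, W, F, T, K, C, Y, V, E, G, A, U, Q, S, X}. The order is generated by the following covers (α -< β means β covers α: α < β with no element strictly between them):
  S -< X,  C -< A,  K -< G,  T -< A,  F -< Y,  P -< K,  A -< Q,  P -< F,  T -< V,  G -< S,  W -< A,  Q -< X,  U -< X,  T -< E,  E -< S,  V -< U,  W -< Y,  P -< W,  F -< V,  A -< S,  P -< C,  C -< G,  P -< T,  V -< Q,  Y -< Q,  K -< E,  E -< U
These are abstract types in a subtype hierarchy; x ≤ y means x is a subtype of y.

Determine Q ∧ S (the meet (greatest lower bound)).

A

Common lower bounds of {Q, S}: A, C, P, T, W.
The greatest among these is A.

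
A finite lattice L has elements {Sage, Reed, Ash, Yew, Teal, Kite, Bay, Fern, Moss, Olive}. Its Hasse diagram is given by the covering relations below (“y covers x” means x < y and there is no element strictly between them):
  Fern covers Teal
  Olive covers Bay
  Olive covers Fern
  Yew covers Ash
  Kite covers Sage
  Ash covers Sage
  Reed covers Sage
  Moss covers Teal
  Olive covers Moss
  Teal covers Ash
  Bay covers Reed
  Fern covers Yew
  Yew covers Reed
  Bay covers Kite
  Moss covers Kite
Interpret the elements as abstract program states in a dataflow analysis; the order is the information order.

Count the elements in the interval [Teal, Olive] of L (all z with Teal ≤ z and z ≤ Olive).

4

The interval [Teal, Olive] = {Fern, Moss, Olive, Teal}, which has 4 elements.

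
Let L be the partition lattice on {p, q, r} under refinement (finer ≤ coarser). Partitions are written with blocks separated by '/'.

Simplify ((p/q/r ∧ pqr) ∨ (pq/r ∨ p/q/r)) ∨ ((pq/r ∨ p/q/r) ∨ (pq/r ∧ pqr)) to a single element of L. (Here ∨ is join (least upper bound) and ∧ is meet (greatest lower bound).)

p/q/r ∧ pqr = p/q/r
pq/r ∨ p/q/r = pq/r
p/q/r ∨ pq/r = pq/r
pq/r ∨ p/q/r = pq/r
pq/r ∧ pqr = pq/r
pq/r ∨ pq/r = pq/r
pq/r ∨ pq/r = pq/r

pq/r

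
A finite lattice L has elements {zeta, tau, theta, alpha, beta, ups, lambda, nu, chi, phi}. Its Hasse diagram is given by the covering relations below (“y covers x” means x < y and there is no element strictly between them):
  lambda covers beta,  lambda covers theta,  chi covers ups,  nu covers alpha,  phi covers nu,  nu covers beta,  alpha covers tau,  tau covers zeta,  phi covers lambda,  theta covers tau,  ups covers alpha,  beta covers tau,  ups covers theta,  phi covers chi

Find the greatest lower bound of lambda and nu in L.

Common lower bounds of {lambda, nu}: beta, tau, zeta.
The greatest among these is beta.

beta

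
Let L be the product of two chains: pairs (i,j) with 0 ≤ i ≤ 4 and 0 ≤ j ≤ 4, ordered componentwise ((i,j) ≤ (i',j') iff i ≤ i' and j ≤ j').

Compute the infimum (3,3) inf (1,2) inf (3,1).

In a product of chains, the meet is componentwise min, giving (1,1).

(1,1)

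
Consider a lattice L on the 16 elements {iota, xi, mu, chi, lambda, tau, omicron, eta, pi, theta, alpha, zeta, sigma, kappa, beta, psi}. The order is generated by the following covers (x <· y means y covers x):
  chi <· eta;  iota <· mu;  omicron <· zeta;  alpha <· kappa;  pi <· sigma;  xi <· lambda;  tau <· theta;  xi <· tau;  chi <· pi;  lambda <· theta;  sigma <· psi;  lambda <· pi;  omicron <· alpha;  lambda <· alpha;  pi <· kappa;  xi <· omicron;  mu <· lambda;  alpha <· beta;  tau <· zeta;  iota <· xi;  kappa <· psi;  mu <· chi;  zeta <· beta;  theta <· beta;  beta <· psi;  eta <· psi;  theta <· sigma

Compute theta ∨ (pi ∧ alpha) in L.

theta

pi ∧ alpha = lambda
theta ∨ lambda = theta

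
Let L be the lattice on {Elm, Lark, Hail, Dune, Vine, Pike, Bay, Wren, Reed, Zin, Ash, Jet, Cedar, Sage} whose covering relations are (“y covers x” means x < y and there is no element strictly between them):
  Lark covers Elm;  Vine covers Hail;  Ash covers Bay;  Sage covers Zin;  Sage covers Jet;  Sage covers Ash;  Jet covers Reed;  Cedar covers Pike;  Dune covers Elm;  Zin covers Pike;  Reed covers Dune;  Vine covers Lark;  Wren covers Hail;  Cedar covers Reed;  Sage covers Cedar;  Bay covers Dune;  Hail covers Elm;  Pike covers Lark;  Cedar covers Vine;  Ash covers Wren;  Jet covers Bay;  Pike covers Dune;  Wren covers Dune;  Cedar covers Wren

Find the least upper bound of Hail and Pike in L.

Cedar

Common upper bounds of {Hail, Pike}: Cedar, Sage.
The least among these is Cedar.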